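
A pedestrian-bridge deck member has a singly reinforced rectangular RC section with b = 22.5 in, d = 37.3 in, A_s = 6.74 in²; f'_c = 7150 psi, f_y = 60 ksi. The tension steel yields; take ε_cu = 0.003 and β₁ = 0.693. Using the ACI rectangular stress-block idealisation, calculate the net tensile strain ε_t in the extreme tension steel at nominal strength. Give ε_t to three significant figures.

a = A_s f_y/(0.85 f'_c b) = 2.957 in.
β₁ = 0.693, so c = a/β₁ = 2.957/0.693 = 4.267 in.
From the linear strain diagram with ε_cu = 0.003: ε_t = 0.003 (d − c)/c = 0.003 × (37.3 − 4.267)/4.267 = 0.0232.
Since ε_t ≥ 0.005, the section is tension-controlled.

ε_t ≈ 0.0232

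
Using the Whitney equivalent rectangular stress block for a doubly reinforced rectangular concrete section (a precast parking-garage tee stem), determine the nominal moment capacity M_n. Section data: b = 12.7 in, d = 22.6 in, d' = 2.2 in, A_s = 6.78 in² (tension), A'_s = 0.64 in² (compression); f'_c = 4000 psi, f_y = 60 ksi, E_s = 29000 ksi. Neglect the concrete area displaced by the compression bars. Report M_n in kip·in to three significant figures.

Assume both steels yield.
a = (A_s − A'_s) f_y/(0.85 f'_c b) = (6.78 − 0.64) × 60/(0.85 × 4 × 12.7) = 8.532 in.
c = a/β₁ = 8.532/0.85 = 10.038 in; ε'_s = 0.003(c − d')/c = 0.0023 ≥ ε_y = 0.0021, so the compression steel yields.
M_n = (A_s − A'_s) f_y (d − a/2) + A'_s f_y (d − d') = 368.4 × (22.6 − 4.266) + 38.4 × (22.6 − 2.2) = 6754.2 + 783.4 = 7537.6 kip·in.

M_n ≈ 7540 kip·in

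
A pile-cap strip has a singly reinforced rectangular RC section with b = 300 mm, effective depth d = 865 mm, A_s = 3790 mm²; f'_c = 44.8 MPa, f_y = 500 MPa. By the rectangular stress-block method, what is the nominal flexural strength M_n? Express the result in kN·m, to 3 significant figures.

M_n ≈ 1480 kN·m

T = A_s f_y = 3790 × 500 = 1895000 N = 1895 kN.
From C = T: a = T/(0.85 f'_c b) = 1895000/(0.85 × 44.8 × 300) = 165.88 mm.
M_n = T(d − a/2) = 1895 kN × (865 − 82.94) mm = 1482.00 kN·m.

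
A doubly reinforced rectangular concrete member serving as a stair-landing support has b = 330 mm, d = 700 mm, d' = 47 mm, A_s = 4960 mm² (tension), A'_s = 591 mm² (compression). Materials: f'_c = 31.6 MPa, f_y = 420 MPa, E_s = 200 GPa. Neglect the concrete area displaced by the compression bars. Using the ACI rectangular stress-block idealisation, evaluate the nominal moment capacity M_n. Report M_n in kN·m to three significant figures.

M_n ≈ 1260 kN·m

Assume both tension and compression steel yield.
Net tension couple steel: A_s − A'_s = 4369 mm².
a = (A_s − A'_s) f_y / (0.85 f'_c b) = 1834980/(0.85 × 31.6 × 330) = 207.02 mm.
c = a/β₁ = 207.02/0.824 = 251.24 mm; ε'_s = 0.003(c − d')/c = 0.0024 ≥ f_y/E_s = 0.0021, so compression steel does yield.
M_n = (A_s − A'_s) f_y (d − a/2) + A'_s f_y (d − d') = [1834980 × (700 − 103.51) + 248220 × (700 − 47)] × 10⁻⁶ = 1094.55 + 162.09 = 1256.64 kN·m.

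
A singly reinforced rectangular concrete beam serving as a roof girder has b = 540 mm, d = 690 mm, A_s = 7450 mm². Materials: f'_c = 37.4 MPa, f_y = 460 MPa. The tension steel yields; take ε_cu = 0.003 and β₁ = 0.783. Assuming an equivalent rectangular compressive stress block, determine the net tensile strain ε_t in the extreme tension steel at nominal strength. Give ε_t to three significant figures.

a = A_s f_y/(0.85 f'_c b) = 199.63 mm.
β₁ = 0.783, so c = a/β₁ = 199.63/0.783 = 254.96 mm.
From the linear strain diagram with ε_cu = 0.003: ε_t = 0.003 (d − c)/c = 0.003 × (690 − 254.96)/254.96 = 0.00512.
Since ε_t ≥ 0.005, the section is tension-controlled.

ε_t ≈ 0.00512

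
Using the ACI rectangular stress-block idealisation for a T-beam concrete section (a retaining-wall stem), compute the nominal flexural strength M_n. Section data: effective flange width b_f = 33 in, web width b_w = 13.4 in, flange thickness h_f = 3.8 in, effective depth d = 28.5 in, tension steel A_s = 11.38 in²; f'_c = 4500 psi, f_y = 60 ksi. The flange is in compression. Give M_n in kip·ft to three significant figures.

M_n ≈ 1450 kip·ft

Tension: T = A_s f_y = 11.38 × 60 = 682.8 kips.
Try a within the flange: a = T/(0.85 f'_c b_f) = 682.8/(0.85 × 4.5 × 33) = 5.409 in.
a = 5.409 > h_f = 3.8 in: the block extends into the web. Split into flange-overhang and web parts.
C_f = 0.85 f'_c (b_f − b_w) h_f = 0.85 × 4.5 × (33 − 13.4) × 3.8 = 284.9 kips.
Remaining web compression depth: a_w = (T − C_f)/(0.85 f'_c b_w) = (682.8 − 284.9)/(0.85 × 4.5 × 13.4) = 7.763 in.
M_n = C_f(d − h_f/2) + (T − C_f)(d − a_w/2) = 284.9 × (28.5 − 1.9) + 397.9 × (28.5 − 3.8815) = 7578.3 + 9795.7 = 17374.0 kip·in.
M_n = 17374.0/12 = 1447.83 kip·ft.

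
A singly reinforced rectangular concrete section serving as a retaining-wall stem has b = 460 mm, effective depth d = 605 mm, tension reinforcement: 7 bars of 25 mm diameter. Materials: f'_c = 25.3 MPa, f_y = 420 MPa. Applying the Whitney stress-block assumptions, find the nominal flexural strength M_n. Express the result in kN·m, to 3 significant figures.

A_s = 7 × 491 = 3437 mm².
T = A_s f_y = 3437 × 420 = 1443540 N = 1443.54 kN.
From C = T: a = T/(0.85 f'_c b) = 1443540/(0.85 × 25.3 × 460) = 145.93 mm.
M_n = T(d − a/2) = 1443.54 kN × (605 − 72.965) mm = 768.01 kN·m.

M_n ≈ 768 kN·m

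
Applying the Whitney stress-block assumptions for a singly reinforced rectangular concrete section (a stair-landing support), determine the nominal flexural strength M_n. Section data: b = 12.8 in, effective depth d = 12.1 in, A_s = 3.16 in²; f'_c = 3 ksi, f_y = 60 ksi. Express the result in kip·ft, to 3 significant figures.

T = A_s f_y = 3.16 × 60 = 189.6 kips.
a = T/(0.85 f'_c b) = 189.6/(0.85 × 3 × 12.8) = 5.809 in.
M_n = T(d − a/2) = 189.6 × (12.1 − 2.9045) = 1743.5 kip·in = 1743.5/12 = 145.29 kip·ft.

M_n ≈ 145 kip·ft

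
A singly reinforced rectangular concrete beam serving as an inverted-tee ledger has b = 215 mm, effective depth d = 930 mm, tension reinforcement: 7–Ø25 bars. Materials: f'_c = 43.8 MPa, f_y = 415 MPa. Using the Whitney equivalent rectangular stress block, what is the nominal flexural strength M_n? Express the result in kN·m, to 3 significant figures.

A_s = 7 × 491 = 3437 mm².
T = A_s f_y = 3437 × 415 = 1426355 N = 1426.355 kN.
From C = T: a = T/(0.85 f'_c b) = 1426355/(0.85 × 43.8 × 215) = 178.20 mm.
M_n = T(d − a/2) = 1426.355 kN × (930 − 89.1) mm = 1199.42 kN·m.

M_n ≈ 1200 kN·m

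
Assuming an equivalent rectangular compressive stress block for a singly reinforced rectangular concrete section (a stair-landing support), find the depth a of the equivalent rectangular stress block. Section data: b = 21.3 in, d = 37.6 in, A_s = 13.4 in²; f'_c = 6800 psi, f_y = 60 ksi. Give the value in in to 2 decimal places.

a ≈ 6.53 in

T = A_s f_y = 13.4 × 60 = 804 kips.
a = T/(0.85 f'_c b) = 804/(0.85 × 6.8 × 21.3) = 6.53 in.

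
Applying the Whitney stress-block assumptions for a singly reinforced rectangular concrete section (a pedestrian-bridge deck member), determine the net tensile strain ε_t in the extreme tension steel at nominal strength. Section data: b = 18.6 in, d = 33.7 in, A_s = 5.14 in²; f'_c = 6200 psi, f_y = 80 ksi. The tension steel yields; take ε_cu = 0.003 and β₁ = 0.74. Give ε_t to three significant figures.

ε_t ≈ 0.0148

a = A_s f_y/(0.85 f'_c b) = 4.195 in.
β₁ = 0.74, so c = a/β₁ = 4.195/0.74 = 5.669 in.
From the linear strain diagram with ε_cu = 0.003: ε_t = 0.003 (d − c)/c = 0.003 × (33.7 − 5.669)/5.669 = 0.0148.
Since ε_t ≥ 0.005, the section is tension-controlled.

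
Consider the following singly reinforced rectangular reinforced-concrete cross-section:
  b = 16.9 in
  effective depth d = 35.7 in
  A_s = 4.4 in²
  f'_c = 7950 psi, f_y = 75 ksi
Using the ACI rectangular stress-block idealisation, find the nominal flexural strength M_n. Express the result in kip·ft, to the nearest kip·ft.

T = A_s f_y = 4.4 × 75 = 330 kips.
a = T/(0.85 f'_c b) = 330/(0.85 × 7.95 × 16.9) = 2.890 in.
M_n = T(d − a/2) = 330 × (35.7 − 1.445) = 11304.2 kip·in = 11304.2/12 = 942.02 kip·ft.

M_n ≈ 942 kip·ft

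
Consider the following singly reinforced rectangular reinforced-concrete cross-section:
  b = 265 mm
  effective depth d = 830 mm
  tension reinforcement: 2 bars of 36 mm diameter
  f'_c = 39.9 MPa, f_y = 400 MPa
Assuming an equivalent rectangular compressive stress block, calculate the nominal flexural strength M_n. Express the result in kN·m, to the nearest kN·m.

M_n ≈ 639 kN·m

A_s = 2 × 1018 = 2036 mm².
T = A_s f_y = 2036 × 400 = 814400 N = 814.4 kN.
From C = T: a = T/(0.85 f'_c b) = 814400/(0.85 × 39.9 × 265) = 90.61 mm.
M_n = T(d − a/2) = 814.4 kN × (830 − 45.305) mm = 639.06 kN·m.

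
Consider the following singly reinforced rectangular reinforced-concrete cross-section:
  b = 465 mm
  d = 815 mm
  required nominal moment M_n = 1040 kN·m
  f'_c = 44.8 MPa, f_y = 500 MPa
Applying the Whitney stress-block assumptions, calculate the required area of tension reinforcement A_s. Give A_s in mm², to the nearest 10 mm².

A_s ≈ 2680 mm²

With M_n = 0.85 f'_c a b (d − a/2), solve the quadratic for a:
a = d − √(d² − 2M_n/(0.85 f'_c b)) = 815 − √(815² − 2 × 1040×10⁶/(0.85 × 44.8 × 465)) = 75.57 mm.
A_s = 0.85 f'_c a b / f_y = 0.85 × 44.8 × 75.57 × 465 / 500 = 2676.3 mm².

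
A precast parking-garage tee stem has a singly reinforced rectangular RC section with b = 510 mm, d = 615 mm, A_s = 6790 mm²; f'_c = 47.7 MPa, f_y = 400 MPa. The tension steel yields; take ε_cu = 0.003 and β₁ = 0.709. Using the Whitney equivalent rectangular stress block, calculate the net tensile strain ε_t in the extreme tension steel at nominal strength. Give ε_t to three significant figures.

ε_t ≈ 0.00696

a = A_s f_y/(0.85 f'_c b) = 131.35 mm.
β₁ = 0.709, so c = a/β₁ = 131.35/0.709 = 185.26 mm.
From the linear strain diagram with ε_cu = 0.003: ε_t = 0.003 (d − c)/c = 0.003 × (615 − 185.26)/185.26 = 0.00696.
Since ε_t ≥ 0.005, the section is tension-controlled.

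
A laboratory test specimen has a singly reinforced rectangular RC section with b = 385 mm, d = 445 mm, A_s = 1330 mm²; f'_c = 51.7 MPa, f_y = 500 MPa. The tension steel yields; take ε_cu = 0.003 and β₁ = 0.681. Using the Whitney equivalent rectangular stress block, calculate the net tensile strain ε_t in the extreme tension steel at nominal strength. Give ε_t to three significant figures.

a = A_s f_y/(0.85 f'_c b) = 39.31 mm.
β₁ = 0.681, so c = a/β₁ = 39.31/0.681 = 57.72 mm.
From the linear strain diagram with ε_cu = 0.003: ε_t = 0.003 (d − c)/c = 0.003 × (445 − 57.72)/57.72 = 0.0201.
Since ε_t ≥ 0.005, the section is tension-controlled.

ε_t ≈ 0.0201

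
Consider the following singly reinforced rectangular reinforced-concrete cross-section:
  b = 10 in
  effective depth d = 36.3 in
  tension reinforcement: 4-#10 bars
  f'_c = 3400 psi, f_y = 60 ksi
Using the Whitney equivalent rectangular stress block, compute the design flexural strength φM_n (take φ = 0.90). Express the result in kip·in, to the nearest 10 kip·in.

A_s = 4 × 1.27 = 5.08 in².
T = A_s f_y = 5.08 × 60 = 304.8 kips.
a = T/(0.85 f'_c b) = 304.8/(0.85 × 3.4 × 10) = 10.547 in.
M_n = T(d − a/2) = 304.8 × (36.3 − 5.2735) = 9456.9 kip·in.
φM_n = 0.90 × 9456.9 = 8511.2 kip·in.

φM_n ≈ 8510 kip·in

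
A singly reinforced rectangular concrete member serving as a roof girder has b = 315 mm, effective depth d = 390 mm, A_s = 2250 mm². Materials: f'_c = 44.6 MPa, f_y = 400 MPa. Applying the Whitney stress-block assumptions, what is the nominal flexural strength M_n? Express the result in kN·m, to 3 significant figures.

M_n ≈ 317 kN·m

T = A_s f_y = 2250 × 400 = 900000 N = 900 kN.
From C = T: a = T/(0.85 f'_c b) = 900000/(0.85 × 44.6 × 315) = 75.37 mm.
M_n = T(d − a/2) = 900 kN × (390 − 37.685) mm = 317.08 kN·m.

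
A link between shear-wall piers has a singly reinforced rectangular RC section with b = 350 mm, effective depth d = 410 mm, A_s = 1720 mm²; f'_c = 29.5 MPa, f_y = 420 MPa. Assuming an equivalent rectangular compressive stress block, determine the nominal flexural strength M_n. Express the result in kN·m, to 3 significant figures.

M_n ≈ 266 kN·m

T = A_s f_y = 1720 × 420 = 722400 N = 722.4 kN.
From C = T: a = T/(0.85 f'_c b) = 722400/(0.85 × 29.5 × 350) = 82.31 mm.
M_n = T(d − a/2) = 722.4 kN × (410 − 41.155) mm = 266.45 kN·m.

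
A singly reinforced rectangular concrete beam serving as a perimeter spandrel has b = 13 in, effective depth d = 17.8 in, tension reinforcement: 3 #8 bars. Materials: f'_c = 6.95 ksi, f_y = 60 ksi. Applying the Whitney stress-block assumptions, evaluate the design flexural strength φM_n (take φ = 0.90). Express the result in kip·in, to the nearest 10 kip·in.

φM_n ≈ 2160 kip·in

A_s = 3 × 0.79 = 2.37 in².
T = A_s f_y = 2.37 × 60 = 142.2 kips.
a = T/(0.85 f'_c b) = 142.2/(0.85 × 6.95 × 13) = 1.852 in.
M_n = T(d − a/2) = 142.2 × (17.8 − 0.926) = 2399.5 kip·in.
φM_n = 0.90 × 2399.5 = 2159.6 kip·in.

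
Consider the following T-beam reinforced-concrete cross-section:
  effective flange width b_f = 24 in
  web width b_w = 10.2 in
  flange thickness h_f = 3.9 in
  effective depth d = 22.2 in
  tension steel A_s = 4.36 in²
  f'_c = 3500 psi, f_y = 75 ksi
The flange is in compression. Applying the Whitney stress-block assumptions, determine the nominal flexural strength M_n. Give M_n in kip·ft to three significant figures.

Tension: T = A_s f_y = 4.36 × 75 = 327 kips.
Try a within the flange: a = T/(0.85 f'_c b_f) = 327/(0.85 × 3.5 × 24) = 4.580 in.
a = 4.580 > h_f = 3.9 in: the block extends into the web. Split into flange-overhang and web parts.
C_f = 0.85 f'_c (b_f − b_w) h_f = 0.85 × 3.5 × (24 − 10.2) × 3.9 = 160.1 kips.
Remaining web compression depth: a_w = (T − C_f)/(0.85 f'_c b_w) = (327 − 160.1)/(0.85 × 3.5 × 10.2) = 5.500 in.
M_n = C_f(d − h_f/2) + (T − C_f)(d − a_w/2) = 160.1 × (22.2 − 1.95) + 166.9 × (22.2 − 2.75) = 3242.0 + 3246.2 = 6488.2 kip·in.
M_n = 6488.2/12 = 540.68 kip·ft.

M_n ≈ 541 kip·ft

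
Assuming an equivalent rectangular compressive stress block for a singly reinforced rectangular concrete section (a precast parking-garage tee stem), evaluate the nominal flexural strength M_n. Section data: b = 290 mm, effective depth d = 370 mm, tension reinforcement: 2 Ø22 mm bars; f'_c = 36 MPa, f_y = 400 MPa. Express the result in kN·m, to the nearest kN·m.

M_n ≈ 107 kN·m

A_s = 2 × 380 = 760 mm².
T = A_s f_y = 760 × 400 = 304000 N = 304 kN.
From C = T: a = T/(0.85 f'_c b) = 304000/(0.85 × 36 × 290) = 34.26 mm.
M_n = T(d − a/2) = 304 kN × (370 − 17.13) mm = 107.27 kN·m.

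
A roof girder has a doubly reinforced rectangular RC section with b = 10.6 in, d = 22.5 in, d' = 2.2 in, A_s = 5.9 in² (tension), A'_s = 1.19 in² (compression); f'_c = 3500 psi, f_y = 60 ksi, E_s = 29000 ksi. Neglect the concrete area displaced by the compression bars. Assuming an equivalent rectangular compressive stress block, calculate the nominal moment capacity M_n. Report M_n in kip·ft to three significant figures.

M_n ≈ 545 kip·ft

Assume both steels yield.
a = (A_s − A'_s) f_y/(0.85 f'_c b) = (5.9 − 1.19) × 60/(0.85 × 3.5 × 10.6) = 8.961 in.
c = a/β₁ = 8.961/0.85 = 10.542 in; ε'_s = 0.003(c − d')/c = 0.0024 ≥ ε_y = 0.0021, so the compression steel yields.
M_n = (A_s − A'_s) f_y (d − a/2) + A'_s f_y (d − d') = 282.6 × (22.5 − 4.4805) + 71.4 × (22.5 − 2.2) = 5092.3 + 1449.4 = 6541.7 kip·in = 6541.7/12 = 545.14 kip·ft.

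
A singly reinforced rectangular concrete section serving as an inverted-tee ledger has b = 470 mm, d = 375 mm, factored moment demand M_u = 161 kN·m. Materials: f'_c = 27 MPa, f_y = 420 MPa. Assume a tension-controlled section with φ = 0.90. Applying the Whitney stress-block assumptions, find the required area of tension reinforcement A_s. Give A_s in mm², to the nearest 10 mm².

A_s ≈ 1210 mm²

M_n = M_u/φ = 161/0.90 = 178.889 kN·m.
With M_n = 0.85 f'_c a b (d − a/2), solve the quadratic for a:
a = d − √(d² − 2M_n/(0.85 f'_c b)) = 375 − √(375² − 2 × 178.889×10⁶/(0.85 × 27 × 470)) = 47.20 mm.
A_s = 0.85 f'_c a b / f_y = 0.85 × 27 × 47.20 × 470 / 420 = 1212.2 mm².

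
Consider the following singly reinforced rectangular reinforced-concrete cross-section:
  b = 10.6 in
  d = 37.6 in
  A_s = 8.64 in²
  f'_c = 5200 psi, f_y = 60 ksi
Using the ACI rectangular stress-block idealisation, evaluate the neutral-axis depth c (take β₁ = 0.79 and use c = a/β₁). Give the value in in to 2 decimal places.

T = A_s f_y = 8.64 × 60 = 518.4 kips.
a = T/(0.85 f'_c b) = 518.4/(0.85 × 5.2 × 10.6) = 11.0646 in.
With β₁ = 0.79, c = a/β₁ = 11.0646/0.79 = 14.01 in.

c ≈ 14.01 in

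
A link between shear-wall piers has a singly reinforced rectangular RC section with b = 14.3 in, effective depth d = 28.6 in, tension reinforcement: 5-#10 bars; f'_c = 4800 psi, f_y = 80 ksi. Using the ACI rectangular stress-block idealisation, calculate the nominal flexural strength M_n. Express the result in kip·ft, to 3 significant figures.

M_n ≈ 1030 kip·ft

A_s = 5 × 1.27 = 6.35 in².
T = A_s f_y = 6.35 × 80 = 508 kips.
a = T/(0.85 f'_c b) = 508/(0.85 × 4.8 × 14.3) = 8.707 in.
M_n = T(d − a/2) = 508 × (28.6 − 4.3535) = 12317.2 kip·in = 12317.2/12 = 1026.43 kip·ft.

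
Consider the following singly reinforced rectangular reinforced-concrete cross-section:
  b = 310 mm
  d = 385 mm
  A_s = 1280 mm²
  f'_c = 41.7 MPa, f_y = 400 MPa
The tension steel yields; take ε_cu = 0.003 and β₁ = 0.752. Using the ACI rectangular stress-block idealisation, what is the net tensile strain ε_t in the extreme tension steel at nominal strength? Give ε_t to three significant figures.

ε_t ≈ 0.0156

a = A_s f_y/(0.85 f'_c b) = 46.60 mm.
β₁ = 0.752, so c = a/β₁ = 46.60/0.752 = 61.97 mm.
From the linear strain diagram with ε_cu = 0.003: ε_t = 0.003 (d − c)/c = 0.003 × (385 − 61.97)/61.97 = 0.0156.
Since ε_t ≥ 0.005, the section is tension-controlled.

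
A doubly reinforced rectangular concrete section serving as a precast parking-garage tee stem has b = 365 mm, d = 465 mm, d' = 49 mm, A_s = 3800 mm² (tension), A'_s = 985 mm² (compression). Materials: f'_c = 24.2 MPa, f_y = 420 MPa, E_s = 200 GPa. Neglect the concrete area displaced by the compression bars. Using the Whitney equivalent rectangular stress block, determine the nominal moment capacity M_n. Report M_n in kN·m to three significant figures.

Assume both tension and compression steel yield.
Net tension couple steel: A_s − A'_s = 2815 mm².
a = (A_s − A'_s) f_y / (0.85 f'_c b) = 1182300/(0.85 × 24.2 × 365) = 157.47 mm.
c = a/β₁ = 157.47/0.85 = 185.26 mm; ε'_s = 0.003(c − d')/c = 0.0022 ≥ f_y/E_s = 0.0021, so compression steel does yield.
M_n = (A_s − A'_s) f_y (d − a/2) + A'_s f_y (d − d') = [1182300 × (465 − 78.735) + 413700 × (465 − 49)] × 10⁻⁶ = 456.68 + 172.10 = 628.78 kN·m.

M_n ≈ 629 kN·m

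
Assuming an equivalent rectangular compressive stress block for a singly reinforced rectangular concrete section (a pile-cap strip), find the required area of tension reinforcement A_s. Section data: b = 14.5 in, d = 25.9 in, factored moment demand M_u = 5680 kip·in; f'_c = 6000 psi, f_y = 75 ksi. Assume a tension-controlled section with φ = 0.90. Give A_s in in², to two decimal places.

A_s ≈ 3.49 in²

M_n = M_u/φ = 5680/0.90 = 6311.11 kip·in.
From M_n = 0.85 f'_c a b (d − a/2):
a = d − √(d² − 2M_n/(0.85 f'_c b)) = 25.9 − √(25.9² − 2 × 6311.11/(0.85 × 6 × 14.5)) = 3.537 in.
A_s = 0.85 f'_c a b / f_y = 0.85 × 6 × 3.537 × 14.5 / 75 = 3.487 in².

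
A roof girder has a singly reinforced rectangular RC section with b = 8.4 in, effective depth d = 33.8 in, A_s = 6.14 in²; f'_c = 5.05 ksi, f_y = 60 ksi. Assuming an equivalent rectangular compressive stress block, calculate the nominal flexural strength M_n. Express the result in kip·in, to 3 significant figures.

T = A_s f_y = 6.14 × 60 = 368.4 kips.
a = T/(0.85 f'_c b) = 368.4/(0.85 × 5.05 × 8.4) = 10.217 in.
M_n = T(d − a/2) = 368.4 × (33.8 − 5.1085) = 10569.9 kip·in.

M_n ≈ 10600 kip·in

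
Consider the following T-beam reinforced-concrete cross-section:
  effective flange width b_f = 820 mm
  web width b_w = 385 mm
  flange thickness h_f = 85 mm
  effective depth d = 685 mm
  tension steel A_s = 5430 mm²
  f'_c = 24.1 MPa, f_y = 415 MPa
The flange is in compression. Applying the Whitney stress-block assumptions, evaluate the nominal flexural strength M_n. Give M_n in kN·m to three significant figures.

M_n ≈ 1370 kN·m

Tension: T = A_s f_y = 5430 × 415 = 2253450 N.
Try a within the flange: a = T/(0.85 f'_c b_f) = 2253450/(0.85 × 24.1 × 820) = 134.15 mm.
a = 134.15 > h_f = 85 mm: the block extends into the web. Split into flange-overhang and web parts.
C_f = 0.85 f'_c (b_f − b_w) h_f = 0.85 × 24.1 × (820 − 385) × 85 = 757433 N.
Remaining web compression depth: a_w = (T − C_f)/(0.85 f'_c b_w) = (2253450 − 757433)/(0.85 × 24.1 × 385) = 189.69 mm.
M_n = C_f(d − h_f/2) + (T − C_f)(d − a_w/2) = 757433 × (685 − 42.5) + 1496017 × (685 − 94.845) = 486.65 + 882.88 = 1369.53 × 10⁶ N·mm.
M_n = 1369.53 kN·m.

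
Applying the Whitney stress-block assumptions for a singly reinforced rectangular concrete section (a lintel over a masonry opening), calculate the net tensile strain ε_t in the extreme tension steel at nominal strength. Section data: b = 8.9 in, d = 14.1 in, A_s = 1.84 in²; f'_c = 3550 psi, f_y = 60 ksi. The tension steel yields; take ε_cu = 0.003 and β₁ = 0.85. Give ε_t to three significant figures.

ε_t ≈ 0.00575

a = A_s f_y/(0.85 f'_c b) = 4.111 in.
β₁ = 0.85, so c = a/β₁ = 4.111/0.85 = 4.836 in.
From the linear strain diagram with ε_cu = 0.003: ε_t = 0.003 (d − c)/c = 0.003 × (14.1 − 4.836)/4.836 = 0.00575.
Since ε_t ≥ 0.005, the section is tension-controlled.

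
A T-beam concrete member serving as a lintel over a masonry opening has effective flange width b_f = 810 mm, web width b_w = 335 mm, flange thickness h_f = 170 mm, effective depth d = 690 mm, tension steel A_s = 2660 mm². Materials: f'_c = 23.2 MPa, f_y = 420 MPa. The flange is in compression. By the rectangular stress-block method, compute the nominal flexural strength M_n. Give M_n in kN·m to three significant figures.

Tension: T = A_s f_y = 2660 × 420 = 1117200 N.
Try a within the flange: a = T/(0.85 f'_c b_f) = 1117200/(0.85 × 23.2 × 810) = 69.94 mm.
Since a = 69.94 ≤ h_f = 170 mm, the stress block lies entirely in the flange; analyse as a rectangular beam of width b_f.
M_n = T(d − a/2) = 1117200 × (690 − 34.97) = 731.80 × 10⁶ N·mm.
M_n = 731.80 kN·m.

M_n ≈ 732 kN·m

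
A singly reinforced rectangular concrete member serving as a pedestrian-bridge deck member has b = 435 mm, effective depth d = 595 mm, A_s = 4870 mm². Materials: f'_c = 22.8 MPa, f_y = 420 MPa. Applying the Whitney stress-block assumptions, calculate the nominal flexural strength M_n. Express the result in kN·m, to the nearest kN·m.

M_n ≈ 969 kN·m

T = A_s f_y = 4870 × 420 = 2045400 N = 2045.4 kN.
From C = T: a = T/(0.85 f'_c b) = 2045400/(0.85 × 22.8 × 435) = 242.62 mm.
M_n = T(d − a/2) = 2045.4 kN × (595 − 121.31) mm = 968.89 kN·m.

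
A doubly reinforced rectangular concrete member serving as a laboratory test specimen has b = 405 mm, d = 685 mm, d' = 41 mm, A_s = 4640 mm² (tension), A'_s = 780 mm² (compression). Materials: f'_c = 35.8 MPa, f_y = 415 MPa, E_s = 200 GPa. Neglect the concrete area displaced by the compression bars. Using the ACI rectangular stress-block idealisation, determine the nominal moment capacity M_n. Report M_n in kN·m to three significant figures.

M_n ≈ 1200 kN·m

Assume both tension and compression steel yield.
Net tension couple steel: A_s − A'_s = 3860 mm².
a = (A_s − A'_s) f_y / (0.85 f'_c b) = 1601900/(0.85 × 35.8 × 405) = 129.98 mm.
c = a/β₁ = 129.98/0.794 = 163.70 mm; ε'_s = 0.003(c − d')/c = 0.0022 ≥ f_y/E_s = 0.0021, so compression steel does yield.
M_n = (A_s − A'_s) f_y (d − a/2) + A'_s f_y (d − d') = [1601900 × (685 − 64.99) + 323700 × (685 − 41)] × 10⁻⁶ = 993.19 + 208.46 = 1201.65 kN·m.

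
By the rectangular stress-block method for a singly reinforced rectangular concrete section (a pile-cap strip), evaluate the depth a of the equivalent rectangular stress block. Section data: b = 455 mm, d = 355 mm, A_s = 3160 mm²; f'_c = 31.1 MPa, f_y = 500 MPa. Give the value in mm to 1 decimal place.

T = A_s f_y = 3160 × 500 = 1580000 N = 1580 kN.
Setting C = 0.85 f'_c a b equal to T: a = 1580000/(0.85 × 31.1 × 455) = 131.4 mm.

a ≈ 131.4 mm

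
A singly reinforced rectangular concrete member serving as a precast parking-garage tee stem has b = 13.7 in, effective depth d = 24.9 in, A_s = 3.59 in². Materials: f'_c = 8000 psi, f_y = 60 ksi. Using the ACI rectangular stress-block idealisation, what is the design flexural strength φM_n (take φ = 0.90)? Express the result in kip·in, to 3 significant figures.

T = A_s f_y = 3.59 × 60 = 215.4 kips.
a = T/(0.85 f'_c b) = 215.4/(0.85 × 8 × 13.7) = 2.312 in.
M_n = T(d − a/2) = 215.4 × (24.9 − 1.156) = 5114.5 kip·in.
φM_n = 0.90 × 5114.5 = 4603.1 kip·in.

φM_n ≈ 4600 kip·in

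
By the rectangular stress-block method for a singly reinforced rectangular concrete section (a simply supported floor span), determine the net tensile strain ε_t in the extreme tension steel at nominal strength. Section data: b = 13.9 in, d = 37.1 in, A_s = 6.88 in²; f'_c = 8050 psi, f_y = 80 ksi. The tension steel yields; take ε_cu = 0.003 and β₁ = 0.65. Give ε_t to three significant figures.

ε_t ≈ 0.00950

a = A_s f_y/(0.85 f'_c b) = 5.787 in.
β₁ = 0.65, so c = a/β₁ = 5.787/0.65 = 8.903 in.
From the linear strain diagram with ε_cu = 0.003: ε_t = 0.003 (d − c)/c = 0.003 × (37.1 − 8.903)/8.903 = 0.00950.
Since ε_t ≥ 0.005, the section is tension-controlled.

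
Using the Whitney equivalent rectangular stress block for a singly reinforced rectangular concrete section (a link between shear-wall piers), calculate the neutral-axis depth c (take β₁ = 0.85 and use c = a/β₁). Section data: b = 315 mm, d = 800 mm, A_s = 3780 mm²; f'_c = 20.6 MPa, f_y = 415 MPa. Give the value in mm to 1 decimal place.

T = A_s f_y = 3780 × 415 = 1568700 N = 1568.7 kN.
Setting C = 0.85 f'_c a b equal to T: a = 1568700/(0.85 × 20.6 × 315) = 284.409 mm.
With β₁ = 0.85, c = a/β₁ = 284.409/0.85 = 334.6 mm.

c ≈ 334.6 mm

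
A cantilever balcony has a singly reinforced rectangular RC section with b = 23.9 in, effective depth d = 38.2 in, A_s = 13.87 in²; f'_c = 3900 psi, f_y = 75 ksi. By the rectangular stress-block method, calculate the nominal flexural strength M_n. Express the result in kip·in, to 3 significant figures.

M_n ≈ 32900 kip·in

T = A_s f_y = 13.87 × 75 = 1040.25 kips.
a = T/(0.85 f'_c b) = 1040.25/(0.85 × 3.9 × 23.9) = 13.130 in.
M_n = T(d − a/2) = 1040.25 × (38.2 − 6.565) = 32908.3 kip·in.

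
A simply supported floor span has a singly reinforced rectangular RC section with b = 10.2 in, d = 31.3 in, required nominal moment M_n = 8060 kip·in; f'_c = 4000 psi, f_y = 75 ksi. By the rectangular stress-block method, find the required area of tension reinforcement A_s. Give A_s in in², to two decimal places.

From M_n = 0.85 f'_c a b (d − a/2):
a = d − √(d² − 2M_n/(0.85 f'_c b)) = 31.3 − √(31.3² − 2 × 8060/(0.85 × 4 × 10.2)) = 8.609 in.
A_s = 0.85 f'_c a b / f_y = 0.85 × 4 × 8.609 × 10.2 / 75 = 3.981 in².

A_s ≈ 3.98 in²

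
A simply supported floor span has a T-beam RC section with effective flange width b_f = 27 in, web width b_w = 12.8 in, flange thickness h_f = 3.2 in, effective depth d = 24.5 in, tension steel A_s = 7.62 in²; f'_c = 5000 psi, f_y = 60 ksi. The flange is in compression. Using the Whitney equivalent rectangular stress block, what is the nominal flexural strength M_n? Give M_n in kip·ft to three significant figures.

M_n ≈ 854 kip·ft

Tension: T = A_s f_y = 7.62 × 60 = 457.2 kips.
Try a within the flange: a = T/(0.85 f'_c b_f) = 457.2/(0.85 × 5 × 27) = 3.984 in.
a = 3.984 > h_f = 3.2 in: the block extends into the web. Split into flange-overhang and web parts.
C_f = 0.85 f'_c (b_f − b_w) h_f = 0.85 × 5 × (27 − 12.8) × 3.2 = 193.1 kips.
Remaining web compression depth: a_w = (T − C_f)/(0.85 f'_c b_w) = (457.2 − 193.1)/(0.85 × 5 × 12.8) = 4.855 in.
M_n = C_f(d − h_f/2) + (T − C_f)(d − a_w/2) = 193.1 × (24.5 − 1.6) + 264.1 × (24.5 − 2.4275) = 4422.0 + 5829.3 = 10251.3 kip·in.
M_n = 10251.3/12 = 854.28 kip·ft.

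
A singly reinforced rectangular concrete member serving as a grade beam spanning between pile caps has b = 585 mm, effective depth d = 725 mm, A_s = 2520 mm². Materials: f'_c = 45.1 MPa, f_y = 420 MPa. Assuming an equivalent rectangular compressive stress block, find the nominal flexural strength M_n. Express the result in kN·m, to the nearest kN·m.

T = A_s f_y = 2520 × 420 = 1058400 N = 1058.4 kN.
From C = T: a = T/(0.85 f'_c b) = 1058400/(0.85 × 45.1 × 585) = 47.20 mm.
M_n = T(d − a/2) = 1058.4 kN × (725 − 23.6) mm = 742.36 kN·m.

M_n ≈ 742 kN·m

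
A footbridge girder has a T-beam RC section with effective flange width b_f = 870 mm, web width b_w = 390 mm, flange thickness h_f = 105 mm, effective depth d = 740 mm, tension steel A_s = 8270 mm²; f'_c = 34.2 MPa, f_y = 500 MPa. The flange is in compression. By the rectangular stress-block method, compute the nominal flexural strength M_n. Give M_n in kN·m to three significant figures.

Tension: T = A_s f_y = 8270 × 500 = 4135000 N.
Try a within the flange: a = T/(0.85 f'_c b_f) = 4135000/(0.85 × 34.2 × 870) = 163.50 mm.
a = 163.50 > h_f = 105 mm: the block extends into the web. Split into flange-overhang and web parts.
C_f = 0.85 f'_c (b_f − b_w) h_f = 0.85 × 34.2 × (870 − 390) × 105 = 1465128 N.
Remaining web compression depth: a_w = (T − C_f)/(0.85 f'_c b_w) = (4135000 − 1465128)/(0.85 × 34.2 × 390) = 235.49 mm.
M_n = C_f(d − h_f/2) + (T − C_f)(d − a_w/2) = 1465128 × (740 − 52.5) + 2669872 × (740 − 117.745) = 1007.28 + 1661.34 = 2668.62 × 10⁶ N·mm.
M_n = 2668.62 kN·m.

M_n ≈ 2670 kN·m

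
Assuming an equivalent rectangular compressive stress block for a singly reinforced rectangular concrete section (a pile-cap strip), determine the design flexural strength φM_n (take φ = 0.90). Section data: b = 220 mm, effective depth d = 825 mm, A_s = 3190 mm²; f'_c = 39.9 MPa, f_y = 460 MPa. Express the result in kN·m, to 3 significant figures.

T = A_s f_y = 3190 × 460 = 1467400 N = 1467.4 kN.
From C = T: a = T/(0.85 f'_c b) = 1467400/(0.85 × 39.9 × 220) = 196.67 mm.
M_n = T(d − a/2) = 1467.4 kN × (825 − 98.335) mm = 1066.31 kN·m.
φM_n = 0.90 × 1066.31 = 959.68 kN·m.

φM_n ≈ 960 kN·m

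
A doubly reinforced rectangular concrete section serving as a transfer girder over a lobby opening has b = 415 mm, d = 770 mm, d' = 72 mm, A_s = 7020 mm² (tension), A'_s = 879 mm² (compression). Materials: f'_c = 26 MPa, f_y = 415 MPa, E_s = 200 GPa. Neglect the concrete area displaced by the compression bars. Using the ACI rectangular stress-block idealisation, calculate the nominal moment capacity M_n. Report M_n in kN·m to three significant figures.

M_n ≈ 1860 kN·m

Assume both tension and compression steel yield.
Net tension couple steel: A_s − A'_s = 6141 mm².
a = (A_s − A'_s) f_y / (0.85 f'_c b) = 2548515/(0.85 × 26 × 415) = 277.87 mm.
c = a/β₁ = 277.87/0.85 = 326.91 mm; ε'_s = 0.003(c − d')/c = 0.0023 ≥ f_y/E_s = 0.0021, so compression steel does yield.
M_n = (A_s − A'_s) f_y (d − a/2) + A'_s f_y (d − d') = [2548515 × (770 − 138.935) + 364785 × (770 − 72)] × 10⁻⁶ = 1608.28 + 254.62 = 1862.90 kN·m.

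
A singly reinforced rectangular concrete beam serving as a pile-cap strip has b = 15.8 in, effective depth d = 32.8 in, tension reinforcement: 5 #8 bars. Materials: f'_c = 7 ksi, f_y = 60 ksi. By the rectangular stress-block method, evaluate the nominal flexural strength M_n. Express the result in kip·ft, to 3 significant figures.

M_n ≈ 623 kip·ft

A_s = 5 × 0.79 = 3.95 in².
T = A_s f_y = 3.95 × 60 = 237 kips.
a = T/(0.85 f'_c b) = 237/(0.85 × 7 × 15.8) = 2.521 in.
M_n = T(d − a/2) = 237 × (32.8 − 1.2605) = 7474.9 kip·in = 7474.9/12 = 622.91 kip·ft.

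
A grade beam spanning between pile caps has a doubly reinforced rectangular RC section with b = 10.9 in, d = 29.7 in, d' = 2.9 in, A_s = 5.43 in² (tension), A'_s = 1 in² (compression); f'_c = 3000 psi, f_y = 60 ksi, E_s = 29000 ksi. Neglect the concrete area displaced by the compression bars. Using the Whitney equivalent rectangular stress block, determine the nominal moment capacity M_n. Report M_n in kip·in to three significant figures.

M_n ≈ 8230 kip·in

Assume both steels yield.
a = (A_s − A'_s) f_y/(0.85 f'_c b) = (5.43 − 1) × 60/(0.85 × 3 × 10.9) = 9.563 in.
c = a/β₁ = 9.563/0.85 = 11.251 in; ε'_s = 0.003(c − d')/c = 0.0022 ≥ ε_y = 0.0021, so the compression steel yields.
M_n = (A_s − A'_s) f_y (d − a/2) + A'_s f_y (d − d') = 265.8 × (29.7 − 4.7815) + 60 × (29.7 − 2.9) = 6623.3 + 1608.0 = 8231.3 kip·in.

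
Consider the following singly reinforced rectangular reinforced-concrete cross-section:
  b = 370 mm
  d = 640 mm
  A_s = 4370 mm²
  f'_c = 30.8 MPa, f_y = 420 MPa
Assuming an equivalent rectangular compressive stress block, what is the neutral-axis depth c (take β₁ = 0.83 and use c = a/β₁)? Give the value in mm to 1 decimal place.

c ≈ 228.3 mm

T = A_s f_y = 4370 × 420 = 1835400 N = 1835.4 kN.
Setting C = 0.85 f'_c a b equal to T: a = 1835400/(0.85 × 30.8 × 370) = 189.478 mm.
With β₁ = 0.83, c = a/β₁ = 189.478/0.83 = 228.3 mm.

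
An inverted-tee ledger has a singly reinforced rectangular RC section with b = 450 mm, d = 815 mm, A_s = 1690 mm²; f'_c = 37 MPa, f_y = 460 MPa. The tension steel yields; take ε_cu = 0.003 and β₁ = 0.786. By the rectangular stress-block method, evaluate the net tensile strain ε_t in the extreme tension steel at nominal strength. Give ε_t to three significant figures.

ε_t ≈ 0.0320

a = A_s f_y/(0.85 f'_c b) = 54.93 mm.
β₁ = 0.786, so c = a/β₁ = 54.93/0.786 = 69.89 mm.
From the linear strain diagram with ε_cu = 0.003: ε_t = 0.003 (d − c)/c = 0.003 × (815 − 69.89)/69.89 = 0.0320.
Since ε_t ≥ 0.005, the section is tension-controlled.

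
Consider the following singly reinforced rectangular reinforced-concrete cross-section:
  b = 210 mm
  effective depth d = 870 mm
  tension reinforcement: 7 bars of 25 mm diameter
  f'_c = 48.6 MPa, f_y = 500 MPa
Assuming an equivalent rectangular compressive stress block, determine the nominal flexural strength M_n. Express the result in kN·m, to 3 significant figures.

M_n ≈ 1320 kN·m

A_s = 7 × 491 = 3437 mm².
T = A_s f_y = 3437 × 500 = 1718500 N = 1718.5 kN.
From C = T: a = T/(0.85 f'_c b) = 1718500/(0.85 × 48.6 × 210) = 198.10 mm.
M_n = T(d − a/2) = 1718.5 kN × (870 − 99.05) mm = 1324.88 kN·m.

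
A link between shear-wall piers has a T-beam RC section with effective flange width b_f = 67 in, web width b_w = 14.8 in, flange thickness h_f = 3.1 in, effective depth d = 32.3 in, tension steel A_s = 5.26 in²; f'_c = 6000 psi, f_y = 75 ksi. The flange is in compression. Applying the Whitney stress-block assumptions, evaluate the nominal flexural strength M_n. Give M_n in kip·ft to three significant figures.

M_n ≈ 1040 kip·ft

Tension: T = A_s f_y = 5.26 × 75 = 394.5 kips.
Try a within the flange: a = T/(0.85 f'_c b_f) = 394.5/(0.85 × 6 × 67) = 1.155 in.
Since a = 1.155 ≤ h_f = 3.1 in, the stress block lies entirely in the flange; analyse as a rectangular beam of width b_f.
M_n = T(d − a/2) = 394.5 × (32.3 − 0.5775) = 12514.5 kip·in.
M_n = 12514.5/12 = 1042.88 kip·ft.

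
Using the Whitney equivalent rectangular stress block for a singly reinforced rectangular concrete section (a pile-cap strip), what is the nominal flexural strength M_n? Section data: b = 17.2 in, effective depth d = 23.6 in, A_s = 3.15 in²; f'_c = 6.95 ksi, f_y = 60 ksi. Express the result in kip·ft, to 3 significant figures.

M_n ≈ 357 kip·ft

T = A_s f_y = 3.15 × 60 = 189 kips.
a = T/(0.85 f'_c b) = 189/(0.85 × 6.95 × 17.2) = 1.860 in.
M_n = T(d − a/2) = 189 × (23.6 − 0.93) = 4284.6 kip·in = 4284.6/12 = 357.05 kip·ft.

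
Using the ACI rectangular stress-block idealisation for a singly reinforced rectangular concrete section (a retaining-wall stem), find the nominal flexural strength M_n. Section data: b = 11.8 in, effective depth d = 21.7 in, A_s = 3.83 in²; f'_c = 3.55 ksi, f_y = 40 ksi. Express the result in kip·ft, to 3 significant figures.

M_n ≈ 250 kip·ft

T = A_s f_y = 3.83 × 40 = 153.2 kips.
a = T/(0.85 f'_c b) = 153.2/(0.85 × 3.55 × 11.8) = 4.303 in.
M_n = T(d − a/2) = 153.2 × (21.7 − 2.1515) = 2994.8 kip·in = 2994.8/12 = 249.57 kip·ft.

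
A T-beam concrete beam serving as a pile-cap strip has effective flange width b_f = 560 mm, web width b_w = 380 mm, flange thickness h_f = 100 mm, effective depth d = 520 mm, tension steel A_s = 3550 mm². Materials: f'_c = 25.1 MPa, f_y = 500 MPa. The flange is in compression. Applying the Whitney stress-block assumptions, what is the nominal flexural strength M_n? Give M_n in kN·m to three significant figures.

M_n ≈ 784 kN·m

Tension: T = A_s f_y = 3550 × 500 = 1775000 N.
Try a within the flange: a = T/(0.85 f'_c b_f) = 1775000/(0.85 × 25.1 × 560) = 148.57 mm.
a = 148.57 > h_f = 100 mm: the block extends into the web. Split into flange-overhang and web parts.
C_f = 0.85 f'_c (b_f − b_w) h_f = 0.85 × 25.1 × (560 − 380) × 100 = 384030 N.
Remaining web compression depth: a_w = (T − C_f)/(0.85 f'_c b_w) = (1775000 − 384030)/(0.85 × 25.1 × 380) = 171.57 mm.
M_n = C_f(d − h_f/2) + (T − C_f)(d − a_w/2) = 384030 × (520 − 50) + 1390970 × (520 − 85.785) = 180.49 + 603.98 = 784.47 × 10⁶ N·mm.
M_n = 784.47 kN·m.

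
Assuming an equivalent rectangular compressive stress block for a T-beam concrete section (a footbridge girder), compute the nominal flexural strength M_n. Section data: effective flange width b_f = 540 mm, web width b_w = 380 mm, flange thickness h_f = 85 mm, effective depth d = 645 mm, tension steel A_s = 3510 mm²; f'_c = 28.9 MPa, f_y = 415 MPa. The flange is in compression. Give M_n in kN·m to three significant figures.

Tension: T = A_s f_y = 3510 × 415 = 1456650 N.
Try a within the flange: a = T/(0.85 f'_c b_f) = 1456650/(0.85 × 28.9 × 540) = 109.81 mm.
a = 109.81 > h_f = 85 mm: the block extends into the web. Split into flange-overhang and web parts.
C_f = 0.85 f'_c (b_f − b_w) h_f = 0.85 × 28.9 × (540 − 380) × 85 = 334084 N.
Remaining web compression depth: a_w = (T − C_f)/(0.85 f'_c b_w) = (1456650 − 334084)/(0.85 × 28.9 × 380) = 120.26 mm.
M_n = C_f(d − h_f/2) + (T − C_f)(d − a_w/2) = 334084 × (645 − 42.5) + 1122566 × (645 − 60.13) = 201.29 + 656.56 = 857.85 × 10⁶ N·mm.
M_n = 857.85 kN·m.

M_n ≈ 858 kN·m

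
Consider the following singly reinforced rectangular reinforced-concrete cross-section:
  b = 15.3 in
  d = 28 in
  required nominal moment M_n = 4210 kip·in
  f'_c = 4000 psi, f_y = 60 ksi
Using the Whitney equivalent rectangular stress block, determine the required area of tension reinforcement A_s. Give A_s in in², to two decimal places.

A_s ≈ 2.65 in²

From M_n = 0.85 f'_c a b (d − a/2):
a = d − √(d² − 2M_n/(0.85 f'_c b)) = 28 − √(28² − 2 × 4210/(0.85 × 4 × 15.3)) = 3.057 in.
A_s = 0.85 f'_c a b / f_y = 0.85 × 4 × 3.057 × 15.3 / 60 = 2.650 in².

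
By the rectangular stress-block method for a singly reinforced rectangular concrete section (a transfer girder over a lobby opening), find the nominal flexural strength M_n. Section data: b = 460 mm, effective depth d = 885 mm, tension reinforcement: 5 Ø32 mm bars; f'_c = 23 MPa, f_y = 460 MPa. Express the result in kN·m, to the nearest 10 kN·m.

M_n ≈ 1450 kN·m

A_s = 5 × 804 = 4020 mm².
T = A_s f_y = 4020 × 460 = 1849200 N = 1849.2 kN.
From C = T: a = T/(0.85 f'_c b) = 1849200/(0.85 × 23 × 460) = 205.63 mm.
M_n = T(d − a/2) = 1849.2 kN × (885 − 102.815) mm = 1446.42 kN·m.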